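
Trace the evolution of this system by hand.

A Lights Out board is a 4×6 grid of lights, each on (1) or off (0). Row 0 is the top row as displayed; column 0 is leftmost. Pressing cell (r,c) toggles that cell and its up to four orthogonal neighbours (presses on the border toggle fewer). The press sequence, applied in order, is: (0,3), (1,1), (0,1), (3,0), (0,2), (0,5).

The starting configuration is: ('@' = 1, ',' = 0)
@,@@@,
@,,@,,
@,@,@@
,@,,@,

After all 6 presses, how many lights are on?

11

gen 0: @,@@@,
@,,@,,
@,@,@@
,@,,@,
gen 1: @,,,,,
@,,,,,
@,@,@@
,@,,@,
gen 2: @@,,,,
,@@,,,
@@@,@@
,@,,@,
gen 3: ,,@,,,
,,@,,,
@@@,@@
,@,,@,
gen 4: ,,@,,,
,,@,,,
,@@,@@
@,,,@,
gen 5: ,@,@,,
,,,,,,
,@@,@@
@,,,@,
gen 6: ,@,@@@
,,,,,@
,@@,@@
@,,,@,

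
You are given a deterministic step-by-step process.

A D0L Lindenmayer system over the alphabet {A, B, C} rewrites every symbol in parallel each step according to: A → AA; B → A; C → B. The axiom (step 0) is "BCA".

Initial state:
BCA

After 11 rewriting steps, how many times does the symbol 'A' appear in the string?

3584

[0] BCA
[1] ABAA
[2] AAAAAAA
[3] AAAAAAAAAAAAAA
[4] AAAAAAAAAAAAAAAAAAAAAAAAAAAA
[5] AAAAAAAAAAAAAAAAAAAAAAAAAAAAAAAAAAAAAAAAAAAAAAAAAAAAAAAA
[6] AAAAAAAAAAAAAAAAAAAAAAAAAAAAAAAAAAAAAAAAAAAAAAAAAAAAAAAAAAAAAAAAAAAAAAAAAAAAAAAAAAAAAAAAAAAAAAAAAAAAAAAAAAAAAAAA
[7] AAAAAAAAAAAAAAAAAAAAAAAAAAAAAAAAAAAAAAAAAAAAAAAAAAAAAAAAAA…AAAAAAAAAAAAAAAAAAAAAAAAAAAAAAAAAAAAAAAAAAAAAAAAAAAAAAAAAA  (len 224)
[8] AAAAAAAAAAAAAAAAAAAAAAAAAAAAAAAAAAAAAAAAAAAAAAAAAAAAAAAAAA…AAAAAAAAAAAAAAAAAAAAAAAAAAAAAAAAAAAAAAAAAAAAAAAAAAAAAAAAAA  (len 448)
[9] AAAAAAAAAAAAAAAAAAAAAAAAAAAAAAAAAAAAAAAAAAAAAAAAAAAAAAAAAA…AAAAAAAAAAAAAAAAAAAAAAAAAAAAAAAAAAAAAAAAAAAAAAAAAAAAAAAAAA  (len 896)
[10] AAAAAAAAAAAAAAAAAAAAAAAAAAAAAAAAAAAAAAAAAAAAAAAAAAAAAAAAAA…AAAAAAAAAAAAAAAAAAAAAAAAAAAAAAAAAAAAAAAAAAAAAAAAAAAAAAAAAA  (len 1792)
[11] AAAAAAAAAAAAAAAAAAAAAAAAAAAAAAAAAAAAAAAAAAAAAAAAAAAAAAAAAA…AAAAAAAAAAAAAAAAAAAAAAAAAAAAAAAAAAAAAAAAAAAAAAAAAAAAAAAAAA  (len 3584)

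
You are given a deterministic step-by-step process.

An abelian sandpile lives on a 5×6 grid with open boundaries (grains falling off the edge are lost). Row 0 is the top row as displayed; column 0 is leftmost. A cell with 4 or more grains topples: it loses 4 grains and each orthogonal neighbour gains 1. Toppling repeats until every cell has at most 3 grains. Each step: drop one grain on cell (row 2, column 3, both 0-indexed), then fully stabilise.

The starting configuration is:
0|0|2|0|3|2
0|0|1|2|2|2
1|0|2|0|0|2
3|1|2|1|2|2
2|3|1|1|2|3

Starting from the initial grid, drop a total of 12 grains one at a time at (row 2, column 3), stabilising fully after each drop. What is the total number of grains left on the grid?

[0] 0|0|2|0|3|2
0|0|1|2|2|2
1|0|2|0|0|2
3|1|2|1|2|2
2|3|1|1|2|3
[1] 0|0|2|0|3|2
0|0|1|2|2|2
1|0|2|1|0|2
3|1|2|1|2|2
2|3|1|1|2|3
[2] 0|0|2|0|3|2
0|0|1|2|2|2
1|0|2|2|0|2
3|1|2|1|2|2
2|3|1|1|2|3
[3] 0|0|2|0|3|2
0|0|1|2|2|2
1|0|2|3|0|2
3|1|2|1|2|2
2|3|1|1|2|3
[4] 0|0|2|0|3|2
0|0|1|3|2|2
1|0|3|0|1|2
3|1|2|2|2|2
2|3|1|1|2|3
[5] 0|0|2|0|3|2
0|0|1|3|2|2
1|0|3|1|1|2
3|1|2|2|2|2
2|3|1|1|2|3
[6] 0|0|2|0|3|2
0|0|1|3|2|2
1|0|3|2|1|2
3|1|2|2|2|2
2|3|1|1|2|3
[7] 0|0|2|0|3|2
0|0|1|3|2|2
1|0|3|3|1|2
3|1|2|2|2|2
2|3|1|1|2|3
[8] 0|0|2|1|3|2
0|0|3|0|3|2
1|1|0|2|2|2
3|1|3|3|2|2
2|3|1|1|2|3
[9] 0|0|2|1|3|2
0|0|3|0|3|2
1|1|0|3|2|2
3|1|3|3|2|2
2|3|1|1|2|3
[10] 0|0|2|1|3|2
0|0|3|1|3|2
1|1|2|1|3|2
3|2|0|1|3|2
2|3|2|2|2|3
[11] 0|0|2|1|3|2
0|0|3|1|3|2
1|1|2|2|3|2
3|2|0|1|3|2
2|3|2|2|2|3
[12] 0|0|2|1|3|2
0|0|3|1|3|2
1|1|2|3|3|2
3|2|0|1|3|2
2|3|2|2|2|3

54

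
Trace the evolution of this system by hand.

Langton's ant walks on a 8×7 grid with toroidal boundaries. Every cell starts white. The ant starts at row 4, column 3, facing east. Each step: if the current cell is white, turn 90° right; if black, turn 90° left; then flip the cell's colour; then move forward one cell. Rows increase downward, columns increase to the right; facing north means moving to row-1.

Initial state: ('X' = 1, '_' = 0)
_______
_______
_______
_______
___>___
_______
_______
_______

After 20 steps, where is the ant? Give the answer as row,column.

2,1

k=0  _______
_______
_______
_______
___>___
_______
_______
_______
k=1  _______
_______
_______
_______
___X___
___v___
_______
_______
k=2  _______
_______
_______
_______
___X___
__<X___
_______
_______
k=3  _______
_______
_______
_______
__^X___
__XX___
_______
_______
k=4  _______
_______
_______
_______
__X>___
__XX___
_______
_______
k=5  _______
_______
_______
___^___
__X____
__XX___
_______
_______
k=6  _______
_______
_______
___X>__
__X____
__XX___
_______
_______
k=7  _______
_______
_______
___XX__
__X_v__
__XX___
_______
_______
k=8  _______
_______
_______
___XX__
__X<X__
__XX___
_______
_______
k=9  _______
_______
_______
___^X__
__XXX__
__XX___
_______
_______
k=10  _______
_______
_______
__<_X__
__XXX__
__XX___
_______
_______
k=11  _______
_______
__^____
__X_X__
__XXX__
__XX___
_______
_______
k=12  _______
_______
__X>___
__X_X__
__XXX__
__XX___
_______
_______
k=13  _______
_______
__XX___
__XvX__
__XXX__
__XX___
_______
_______
k=14  _______
_______
__XX___
__<XX__
__XXX__
__XX___
_______
_______
k=15  _______
_______
__XX___
___XX__
__vXX__
__XX___
_______
_______
k=16  _______
_______
__XX___
___XX__
___>X__
__XX___
_______
_______
k=17  _______
_______
__XX___
___^X__
____X__
__XX___
_______
_______
k=18  _______
_______
__XX___
__<_X__
____X__
__XX___
_______
_______
k=19  _______
_______
__^X___
__X_X__
____X__
__XX___
_______
_______
k=20  _______
_______
_<_X___
__X_X__
____X__
__XX___
_______
_______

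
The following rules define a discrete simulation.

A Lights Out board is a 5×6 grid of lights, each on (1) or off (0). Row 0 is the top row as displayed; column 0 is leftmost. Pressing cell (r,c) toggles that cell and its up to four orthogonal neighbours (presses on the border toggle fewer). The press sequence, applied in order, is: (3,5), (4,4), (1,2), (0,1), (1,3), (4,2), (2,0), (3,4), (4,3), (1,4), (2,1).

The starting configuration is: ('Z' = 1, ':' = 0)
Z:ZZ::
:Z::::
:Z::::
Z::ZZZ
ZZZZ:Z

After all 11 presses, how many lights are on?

t=0: Z:ZZ::
:Z::::
:Z::::
Z::ZZZ
ZZZZ:Z
t=1: Z:ZZ::
:Z::::
:Z:::Z
Z::Z::
ZZZZ::
t=2: Z:ZZ::
:Z::::
:Z:::Z
Z::ZZ:
ZZZ:ZZ
t=3: Z::Z::
::ZZ::
:ZZ::Z
Z::ZZ:
ZZZ:ZZ
t=4: :ZZZ::
:ZZZ::
:ZZ::Z
Z::ZZ:
ZZZ:ZZ
t=5: :ZZ:::
:Z::Z:
:ZZZ:Z
Z::ZZ:
ZZZ:ZZ
t=6: :ZZ:::
:Z::Z:
:ZZZ:Z
Z:ZZZ:
Z::ZZZ
t=7: :ZZ:::
ZZ::Z:
Z:ZZ:Z
::ZZZ:
Z::ZZZ
t=8: :ZZ:::
ZZ::Z:
Z:ZZZZ
::Z::Z
Z::Z:Z
t=9: :ZZ:::
ZZ::Z:
Z:ZZZZ
::ZZ:Z
Z:Z:ZZ
t=10: :ZZ:Z:
ZZ:Z:Z
Z:ZZ:Z
::ZZ:Z
Z:Z:ZZ
t=11: :ZZ:Z:
Z::Z:Z
:Z:Z:Z
:ZZZ:Z
Z:Z:ZZ

17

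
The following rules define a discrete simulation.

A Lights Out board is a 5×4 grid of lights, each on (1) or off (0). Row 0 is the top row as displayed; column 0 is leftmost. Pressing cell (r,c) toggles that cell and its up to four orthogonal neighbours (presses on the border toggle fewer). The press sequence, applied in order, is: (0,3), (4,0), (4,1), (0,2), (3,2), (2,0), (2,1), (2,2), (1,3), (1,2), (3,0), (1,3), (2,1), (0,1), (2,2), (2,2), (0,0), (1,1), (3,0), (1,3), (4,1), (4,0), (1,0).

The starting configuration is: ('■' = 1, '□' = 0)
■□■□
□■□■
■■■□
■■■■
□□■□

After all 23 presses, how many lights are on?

[0] ■□■□
□■□■
■■■□
■■■■
□□■□
[1] ■□□■
□■□□
■■■□
■■■■
□□■□
[2] ■□□■
□■□□
■■■□
□■■■
■■■□
[3] ■□□■
□■□□
■■■□
□□■■
□□□□
[4] ■■■□
□■■□
■■■□
□□■■
□□□□
[5] ■■■□
□■■□
■■□□
□■□□
□□■□
[6] ■■■□
■■■□
□□□□
■■□□
□□■□
[7] ■■■□
■□■□
■■■□
■□□□
□□■□
[8] ■■■□
■□□□
■□□■
■□■□
□□■□
[9] ■■■■
■□■■
■□□□
■□■□
□□■□
[10] ■■□■
■■□□
■□■□
■□■□
□□■□
[11] ■■□■
■■□□
□□■□
□■■□
■□■□
[12] ■■□□
■■■■
□□■■
□■■□
■□■□
[13] ■■□□
■□■■
■■□■
□□■□
■□■□
[14] □□■□
■■■■
■■□■
□□■□
■□■□
[15] □□■□
■■□■
■□■□
□□□□
■□■□
[16] □□■□
■■■■
■■□■
□□■□
■□■□
[17] ■■■□
□■■■
■■□■
□□■□
■□■□
[18] ■□■□
■□□■
■□□■
□□■□
■□■□
[19] ■□■□
■□□■
□□□■
■■■□
□□■□
[20] ■□■■
■□■□
□□□□
■■■□
□□■□
[21] ■□■■
■□■□
□□□□
■□■□
■■□□
[22] ■□■■
■□■□
□□□□
□□■□
□□□□
[23] □□■■
□■■□
■□□□
□□■□
□□□□

6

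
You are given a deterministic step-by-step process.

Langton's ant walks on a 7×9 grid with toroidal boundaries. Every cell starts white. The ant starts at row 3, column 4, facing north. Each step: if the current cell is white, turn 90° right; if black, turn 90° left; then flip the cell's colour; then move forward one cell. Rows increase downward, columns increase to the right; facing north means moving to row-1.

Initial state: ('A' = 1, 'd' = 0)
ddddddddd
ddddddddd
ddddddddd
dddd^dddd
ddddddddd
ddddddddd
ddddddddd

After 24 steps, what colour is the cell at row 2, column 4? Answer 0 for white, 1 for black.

k=0  ddddddddd
ddddddddd
ddddddddd
dddd^dddd
ddddddddd
ddddddddd
ddddddddd
k=1  ddddddddd
ddddddddd
ddddddddd
ddddA>ddd
ddddddddd
ddddddddd
ddddddddd
k=2  ddddddddd
ddddddddd
ddddddddd
ddddAAddd
dddddvddd
ddddddddd
ddddddddd
k=3  ddddddddd
ddddddddd
ddddddddd
ddddAAddd
dddd<Addd
ddddddddd
ddddddddd
k=4  ddddddddd
ddddddddd
ddddddddd
dddd^Addd
ddddAAddd
ddddddddd
ddddddddd
k=5  ddddddddd
ddddddddd
ddddddddd
ddd<dAddd
ddddAAddd
ddddddddd
ddddddddd
k=6  ddddddddd
ddddddddd
ddd^ddddd
dddAdAddd
ddddAAddd
ddddddddd
ddddddddd
k=7  ddddddddd
ddddddddd
dddA>dddd
dddAdAddd
ddddAAddd
ddddddddd
ddddddddd
k=8  ddddddddd
ddddddddd
dddAAdddd
dddAvAddd
ddddAAddd
ddddddddd
ddddddddd
k=9  ddddddddd
ddddddddd
dddAAdddd
ddd<AAddd
ddddAAddd
ddddddddd
ddddddddd
k=10  ddddddddd
ddddddddd
dddAAdddd
ddddAAddd
dddvAAddd
ddddddddd
ddddddddd
k=11  ddddddddd
ddddddddd
dddAAdddd
ddddAAddd
dd<AAAddd
ddddddddd
ddddddddd
k=12  ddddddddd
ddddddddd
dddAAdddd
dd^dAAddd
ddAAAAddd
ddddddddd
ddddddddd
k=13  ddddddddd
ddddddddd
dddAAdddd
ddA>AAddd
ddAAAAddd
ddddddddd
ddddddddd
k=14  ddddddddd
ddddddddd
dddAAdddd
ddAAAAddd
ddAvAAddd
ddddddddd
ddddddddd
k=15  ddddddddd
ddddddddd
dddAAdddd
ddAAAAddd
ddAd>Addd
ddddddddd
ddddddddd
k=16  ddddddddd
ddddddddd
dddAAdddd
ddAA^Addd
ddAddAddd
ddddddddd
ddddddddd
k=17  ddddddddd
ddddddddd
dddAAdddd
ddA<dAddd
ddAddAddd
ddddddddd
ddddddddd
k=18  ddddddddd
ddddddddd
dddAAdddd
ddAddAddd
ddAvdAddd
ddddddddd
ddddddddd
k=19  ddddddddd
ddddddddd
dddAAdddd
ddAddAddd
dd<AdAddd
ddddddddd
ddddddddd
k=20  ddddddddd
ddddddddd
dddAAdddd
ddAddAddd
dddAdAddd
ddvdddddd
ddddddddd
k=21  ddddddddd
ddddddddd
dddAAdddd
ddAddAddd
dddAdAddd
d<Adddddd
ddddddddd
k=22  ddddddddd
ddddddddd
dddAAdddd
ddAddAddd
d^dAdAddd
dAAdddddd
ddddddddd
k=23  ddddddddd
ddddddddd
dddAAdddd
ddAddAddd
dA>AdAddd
dAAdddddd
ddddddddd
k=24  ddddddddd
ddddddddd
dddAAdddd
ddAddAddd
dAAAdAddd
dAvdddddd
ddddddddd

1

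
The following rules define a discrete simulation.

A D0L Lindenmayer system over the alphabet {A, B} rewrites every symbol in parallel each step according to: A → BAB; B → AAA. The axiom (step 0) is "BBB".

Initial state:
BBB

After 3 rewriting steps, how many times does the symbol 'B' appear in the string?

[0] BBB
[1] AAAAAAAAA
[2] BABBABBABBABBABBABBABBABBAB
[3] AAABABAAAAAABABAAAAAABABAAAAAABABAAAAAABABAAAAAABABAAAAAABABAAAAAABABAAAAAABABAAA

18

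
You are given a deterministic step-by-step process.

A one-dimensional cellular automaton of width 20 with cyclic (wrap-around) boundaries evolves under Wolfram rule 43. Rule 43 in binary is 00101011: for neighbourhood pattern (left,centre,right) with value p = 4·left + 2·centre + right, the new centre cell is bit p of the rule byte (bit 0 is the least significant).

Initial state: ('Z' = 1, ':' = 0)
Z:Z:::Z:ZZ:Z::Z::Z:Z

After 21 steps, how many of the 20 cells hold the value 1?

gen 0: Z:Z:::Z:ZZ:Z::Z::Z:Z
gen 1: :Z::ZZ:ZZ:Z::Z::Z:ZZ
gen 2: Z::ZZ:ZZ:Z::Z::Z:ZZ:
gen 3: ::ZZ:ZZ:Z::Z::Z:ZZ:Z
gen 4: :ZZ:ZZ:Z::Z::Z:ZZ:Z:
gen 5: ZZ:ZZ:Z::Z::Z:ZZ:Z::
gen 6: Z:ZZ:Z::Z::Z:ZZ:Z::Z
gen 7: :ZZ:Z::Z::Z:ZZ:Z::ZZ
gen 8: ZZ:Z::Z::Z:ZZ:Z::ZZ:
gen 9: Z:Z::Z::Z:ZZ:Z::ZZ:Z
gen 10: :Z::Z::Z:ZZ:Z::ZZ:ZZ
gen 11: Z::Z::Z:ZZ:Z::ZZ:ZZ:
gen 12: ::Z::Z:ZZ:Z::ZZ:ZZ:Z
gen 13: :Z::Z:ZZ:Z::ZZ:ZZ:Z:
gen 14: Z::Z:ZZ:Z::ZZ:ZZ:Z::
gen 15: ::Z:ZZ:Z::ZZ:ZZ:Z::Z
gen 16: :Z:ZZ:Z::ZZ:ZZ:Z::Z:
gen 17: Z:ZZ:Z::ZZ:ZZ:Z::Z::
gen 18: :ZZ:Z::ZZ:ZZ:Z::Z::Z
gen 19: ZZ:Z::ZZ:ZZ:Z::Z::Z:
gen 20: Z:Z::ZZ:ZZ:Z::Z::Z:Z
gen 21: :Z::ZZ:ZZ:Z::Z::Z:ZZ

10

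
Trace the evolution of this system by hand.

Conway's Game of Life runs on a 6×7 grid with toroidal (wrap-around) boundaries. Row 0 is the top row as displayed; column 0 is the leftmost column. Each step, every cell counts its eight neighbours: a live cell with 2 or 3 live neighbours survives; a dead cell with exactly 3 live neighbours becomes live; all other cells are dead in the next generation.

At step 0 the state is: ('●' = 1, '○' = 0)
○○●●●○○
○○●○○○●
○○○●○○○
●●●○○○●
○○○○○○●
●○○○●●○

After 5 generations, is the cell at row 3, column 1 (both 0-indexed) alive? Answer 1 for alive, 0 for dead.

t=0: ○○●●●○○
○○●○○○●
○○○●○○○
●●●○○○●
○○○○○○●
●○○○●●○
t=1: ○●●○●○●
○○●○●○○
○○○●○○●
●●●○○○●
○○○○○○○
○○○○●●●
t=2: ●●●○●○●
●●●○●○○
○○○●○●●
●●●○○○●
○●○○○○○
●○○●●○●
t=3: ○○○○●○○
○○○○●○○
○○○●●●○
○●●○○●●
○○○●○●○
○○○●●○●
t=4: ○○○○●○○
○○○○○○○
○○●●○○●
○○●○○○●
●○○●○○○
○○○●○○○
t=5: ○○○○○○○
○○○●○○○
○○●●○○○
●●●○○○●
○○●●○○○
○○○●●○○

1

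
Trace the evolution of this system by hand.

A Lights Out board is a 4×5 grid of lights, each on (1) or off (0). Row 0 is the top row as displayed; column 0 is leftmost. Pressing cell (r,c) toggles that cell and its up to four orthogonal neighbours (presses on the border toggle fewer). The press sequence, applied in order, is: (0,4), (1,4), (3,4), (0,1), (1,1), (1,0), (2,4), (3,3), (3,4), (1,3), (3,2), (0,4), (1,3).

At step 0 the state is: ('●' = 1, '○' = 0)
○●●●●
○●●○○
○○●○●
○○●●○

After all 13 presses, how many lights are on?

9

gen 0: ○●●●●
○●●○○
○○●○●
○○●●○
gen 1: ○●●○○
○●●○●
○○●○●
○○●●○
gen 2: ○●●○●
○●●●○
○○●○○
○○●●○
gen 3: ○●●○●
○●●●○
○○●○●
○○●○●
gen 4: ●○○○●
○○●●○
○○●○●
○○●○●
gen 5: ●●○○●
●●○●○
○●●○●
○○●○●
gen 6: ○●○○●
○○○●○
●●●○●
○○●○●
gen 7: ○●○○●
○○○●●
●●●●○
○○●○○
gen 8: ○●○○●
○○○●●
●●●○○
○○○●●
gen 9: ○●○○●
○○○●●
●●●○●
○○○○○
gen 10: ○●○●●
○○●○○
●●●●●
○○○○○
gen 11: ○●○●●
○○●○○
●●○●●
○●●●○
gen 12: ○●○○○
○○●○●
●●○●●
○●●●○
gen 13: ○●○●○
○○○●○
●●○○●
○●●●○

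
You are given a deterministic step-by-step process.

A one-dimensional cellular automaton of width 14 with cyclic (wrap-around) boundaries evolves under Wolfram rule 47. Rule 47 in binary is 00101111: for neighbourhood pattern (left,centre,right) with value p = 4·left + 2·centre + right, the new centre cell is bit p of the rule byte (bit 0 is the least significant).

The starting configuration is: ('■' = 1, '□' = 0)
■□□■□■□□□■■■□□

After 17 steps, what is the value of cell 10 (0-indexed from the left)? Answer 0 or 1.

1

0) ■□□■□■□□□■■■□□
1) ■□■■■■□■■■□□□■
2) □■■□□□■■□□□■■■
3) ■■□□■■■□□■■■□□
4) ■□□■■□□□■■□□□■
5) □□■■□□■■■□□■■■
6) □■■□□■■□□□■■□□
7) ■■□□■■□□■■■□□■
8) □□□■■□□■■□□□■■
9) □■■■□□■■□□■■■□
10) ■■□□□■■□□■■□□□
11) ■□□■■■□□■■□□■■
12) □□■■□□□■■□□■■□
13) ■■■□□■■■□□■■□□
14) ■□□□■■□□□■■□□■
15) □□■■■□□■■■□□■■
16) □■■□□□■■□□□■■□
17) ■■□□■■■□□■■■□□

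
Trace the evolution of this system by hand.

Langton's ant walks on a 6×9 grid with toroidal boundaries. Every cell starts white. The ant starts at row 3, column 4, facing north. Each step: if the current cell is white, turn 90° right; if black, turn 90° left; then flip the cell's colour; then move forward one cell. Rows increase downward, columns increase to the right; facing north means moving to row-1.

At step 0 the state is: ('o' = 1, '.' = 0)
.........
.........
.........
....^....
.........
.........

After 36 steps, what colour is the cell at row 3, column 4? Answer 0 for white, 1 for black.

0

0) .........
.........
.........
....^....
.........
.........
1) .........
.........
.........
....o>...
.........
.........
2) .........
.........
.........
....oo...
.....v...
.........
3) .........
.........
.........
....oo...
....<o...
.........
4) .........
.........
.........
....^o...
....oo...
.........
5) .........
.........
.........
...<.o...
....oo...
.........
6) .........
.........
...^.....
...o.o...
....oo...
.........
7) .........
.........
...o>....
...o.o...
....oo...
.........
8) .........
.........
...oo....
...ovo...
....oo...
.........
9) .........
.........
...oo....
...<oo...
....oo...
.........
10) .........
.........
...oo....
....oo...
...voo...
.........
11) .........
.........
...oo....
....oo...
..<ooo...
.........
12) .........
.........
...oo....
..^.oo...
..oooo...
.........
13) .........
.........
...oo....
..o>oo...
..oooo...
.........
14) .........
.........
...oo....
..oooo...
..ovoo...
.........
15) .........
.........
...oo....
..oooo...
..o.>o...
.........
16) .........
.........
...oo....
..oo^o...
..o..o...
.........
17) .........
.........
...oo....
..o<.o...
..o..o...
.........
18) .........
.........
...oo....
..o..o...
..ov.o...
.........
19) .........
.........
...oo....
..o..o...
..<o.o...
.........
20) .........
.........
...oo....
..o..o...
...o.o...
..v......
21) .........
.........
...oo....
..o..o...
...o.o...
.<o......
22) .........
.........
...oo....
..o..o...
.^.o.o...
.oo......
23) .........
.........
...oo....
..o..o...
.o>o.o...
.oo......
24) .........
.........
...oo....
..o..o...
.ooo.o...
.ov......
25) .........
.........
...oo....
..o..o...
.ooo.o...
.o.>.....
26) ...v.....
.........
...oo....
..o..o...
.ooo.o...
.o.o.....
27) ..<o.....
.........
...oo....
..o..o...
.ooo.o...
.o.o.....
28) ..oo.....
.........
...oo....
..o..o...
.ooo.o...
.o^o.....
29) ..oo.....
.........
...oo....
..o..o...
.ooo.o...
.oo>.....
30) ..oo.....
.........
...oo....
..o..o...
.oo^.o...
.oo......
31) ..oo.....
.........
...oo....
..o..o...
.o<..o...
.oo......
32) ..oo.....
.........
...oo....
..o..o...
.o...o...
.ov......
33) ..oo.....
.........
...oo....
..o..o...
.o...o...
.o.>.....
34) ..ov.....
.........
...oo....
..o..o...
.o...o...
.o.o.....
35) ..o.>....
.........
...oo....
..o..o...
.o...o...
.o.o.....
36) ..o.o....
....v....
...oo....
..o..o...
.o...o...
.o.o.....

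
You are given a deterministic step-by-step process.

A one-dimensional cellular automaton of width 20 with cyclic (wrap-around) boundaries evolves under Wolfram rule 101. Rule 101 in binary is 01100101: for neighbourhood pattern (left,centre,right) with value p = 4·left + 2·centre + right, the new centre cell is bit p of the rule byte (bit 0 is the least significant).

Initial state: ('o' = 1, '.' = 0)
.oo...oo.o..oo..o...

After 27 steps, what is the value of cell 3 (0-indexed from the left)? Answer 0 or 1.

t=0: .oo...oo.o..oo..o...
t=1: ..o.o..ooo...o..o.oo
t=2: ..ooo....o.o.o..oo.o
t=3: ....o.oo.ooooo...ooo
t=4: .oo.oo.oo....o.o...o
t=5: o.oo.oo.o.oo.ooo.o.o
t=6: oo.oo.oooo.oo..oooo.
t=7: .oo.oo...oo.o.....oo
t=8: o.oo.o.o..ooo.ooo..o
t=9: oo.ooooo....oo..o...
t=10: .oo....o.oo..o..o.o.
t=11: ..o.oo.oo.o..o..ooo.
t=12: o.oo.oo.ooo..o....o.
t=13: oo.oo.oo..o..o.oo.oo
t=14: .oo.oo.o..o..oo.oo..
t=15: ..oo.ooo..o...oo.o.o
t=16: ...oo..o..o.o..ooooo
t=17: .o..o..o..ooo......o
t=18: oo..o..o....o.oooo.o
t=19: .o..o..o.oo.oo...oo.
t=20: .o..o..oo.oo.o.o..o.
t=21: .o..o...oo.ooooo..o.
t=22: .o..o.o..oo....o..o.
t=23: .o..ooo...o.oo.o..o.
t=24: .o....o.o.oo.ooo..o.
t=25: .o.oo.oooo.oo..o..o.
t=26: .oo.oo...oo.o..o..o.
t=27: ..oo.o.o..ooo..o..o.

1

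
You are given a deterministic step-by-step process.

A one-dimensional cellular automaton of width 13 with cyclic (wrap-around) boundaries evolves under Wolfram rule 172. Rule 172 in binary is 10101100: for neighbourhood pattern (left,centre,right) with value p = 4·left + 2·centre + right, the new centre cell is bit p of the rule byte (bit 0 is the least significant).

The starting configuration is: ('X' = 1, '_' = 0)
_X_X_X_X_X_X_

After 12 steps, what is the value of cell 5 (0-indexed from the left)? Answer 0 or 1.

0

gen 0: _X_X_X_X_X_X_
gen 1: _XXXXXXXXXXX_
gen 2: _XXXXXXXXXX__
gen 3: _XXXXXXXXX___
gen 4: _XXXXXXXX____
gen 5: _XXXXXXX_____
gen 6: _XXXXXX______
gen 7: _XXXXX_______
gen 8: _XXXX________
gen 9: _XXX_________
gen 10: _XX__________
gen 11: _X___________
gen 12: _X___________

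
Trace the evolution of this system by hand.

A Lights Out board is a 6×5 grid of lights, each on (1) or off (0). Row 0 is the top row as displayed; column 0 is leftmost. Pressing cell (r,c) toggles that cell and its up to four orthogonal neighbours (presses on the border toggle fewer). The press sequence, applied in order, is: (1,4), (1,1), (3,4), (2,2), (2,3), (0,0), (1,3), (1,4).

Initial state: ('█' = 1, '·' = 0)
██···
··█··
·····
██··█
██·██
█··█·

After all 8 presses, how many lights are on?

13

0) ██···
··█··
·····
██··█
██·██
█··█·
1) ██··█
··███
····█
██··█
██·██
█··█·
2) █···█
██·██
·█··█
██··█
██·██
█··█·
3) █···█
██·██
·█···
██·█·
██·█·
█··█·
4) █···█
█████
··██·
████·
██·█·
█··█·
5) █···█
███·█
····█
███··
██·█·
█··█·
6) ·█··█
·██·█
····█
███··
██·█·
█··█·
7) ·█·██
·█·█·
···██
███··
██·█·
█··█·
8) ·█·█·
·█··█
···█·
███··
██·█·
█··█·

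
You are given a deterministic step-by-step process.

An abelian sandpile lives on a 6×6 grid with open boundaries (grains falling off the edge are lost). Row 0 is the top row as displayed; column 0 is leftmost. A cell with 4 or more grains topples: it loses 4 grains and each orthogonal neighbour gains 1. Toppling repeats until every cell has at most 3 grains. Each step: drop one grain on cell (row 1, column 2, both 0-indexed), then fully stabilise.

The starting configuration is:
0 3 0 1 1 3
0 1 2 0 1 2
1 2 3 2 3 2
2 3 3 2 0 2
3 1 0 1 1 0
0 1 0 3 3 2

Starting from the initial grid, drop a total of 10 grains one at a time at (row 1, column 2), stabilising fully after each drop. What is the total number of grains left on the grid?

62

t=0: 0 3 0 1 1 3
0 1 2 0 1 2
1 2 3 2 3 2
2 3 3 2 0 2
3 1 0 1 1 0
0 1 0 3 3 2
t=1: 0 3 0 1 1 3
0 1 3 0 1 2
1 2 3 2 3 2
2 3 3 2 0 2
3 1 0 1 1 0
0 1 0 3 3 2
t=2: 0 3 1 1 1 3
0 3 1 1 1 2
2 0 2 3 3 2
3 1 1 3 0 2
3 2 1 1 1 0
0 1 0 3 3 2
t=3: 0 3 1 1 1 3
0 3 2 1 1 2
2 0 2 3 3 2
3 1 1 3 0 2
3 2 1 1 1 0
0 1 0 3 3 2
t=4: 0 3 1 1 1 3
0 3 3 1 1 2
2 0 2 3 3 2
3 1 1 3 0 2
3 2 1 1 1 0
0 1 0 3 3 2
t=5: 1 0 3 1 1 3
1 1 1 2 1 2
2 1 3 3 3 2
3 1 1 3 0 2
3 2 1 1 1 0
0 1 0 3 3 2
t=6: 1 0 3 1 1 3
1 1 2 2 1 2
2 1 3 3 3 2
3 1 1 3 0 2
3 2 1 1 1 0
0 1 0 3 3 2
t=7: 1 0 3 1 1 3
1 1 3 2 1 2
2 1 3 3 3 2
3 1 1 3 0 2
3 2 1 1 1 0
0 1 0 3 3 2
t=8: 1 1 0 3 1 3
1 2 3 0 3 2
2 2 1 3 0 3
3 1 3 0 2 2
3 2 1 2 1 0
0 1 0 3 3 2
t=9: 1 1 1 3 1 3
1 3 0 1 3 2
2 2 2 3 0 3
3 1 3 0 2 2
3 2 1 2 1 0
0 1 0 3 3 2
t=10: 1 1 1 3 1 3
1 3 1 1 3 2
2 2 2 3 0 3
3 1 3 0 2 2
3 2 1 2 1 0
0 1 0 3 3 2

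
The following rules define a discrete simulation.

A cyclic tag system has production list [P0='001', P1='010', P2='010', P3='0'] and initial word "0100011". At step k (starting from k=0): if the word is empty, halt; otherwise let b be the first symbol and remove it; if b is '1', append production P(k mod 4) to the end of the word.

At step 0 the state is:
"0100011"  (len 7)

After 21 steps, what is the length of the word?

k=0  "0100011"  (len 7)
k=1  "100011"  (len 6)
k=2  "00011010"  (len 8)
k=3  "0011010"  (len 7)
k=4  "011010"  (len 6)
k=5  "11010"  (len 5)
k=6  "1010010"  (len 7)
k=7  "010010010"  (len 9)
k=8  "10010010"  (len 8)
k=9  "0010010001"  (len 10)
k=10  "010010001"  (len 9)
k=11  "10010001"  (len 8)
k=12  "00100010"  (len 8)
k=13  "0100010"  (len 7)
k=14  "100010"  (len 6)
k=15  "00010010"  (len 8)
k=16  "0010010"  (len 7)
k=17  "010010"  (len 6)
k=18  "10010"  (len 5)
k=19  "0010010"  (len 7)
k=20  "010010"  (len 6)
k=21  "10010"  (len 5)

5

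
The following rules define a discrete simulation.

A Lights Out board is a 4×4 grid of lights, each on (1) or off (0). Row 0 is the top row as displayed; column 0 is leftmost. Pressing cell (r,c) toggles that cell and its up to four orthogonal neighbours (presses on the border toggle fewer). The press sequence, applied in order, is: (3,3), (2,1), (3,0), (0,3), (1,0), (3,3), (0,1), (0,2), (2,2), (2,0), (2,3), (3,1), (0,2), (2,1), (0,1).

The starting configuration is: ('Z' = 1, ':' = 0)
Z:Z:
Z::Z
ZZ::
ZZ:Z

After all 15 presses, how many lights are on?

gen 0: Z:Z:
Z::Z
ZZ::
ZZ:Z
gen 1: Z:Z:
Z::Z
ZZ:Z
ZZZ:
gen 2: Z:Z:
ZZ:Z
::ZZ
Z:Z:
gen 3: Z:Z:
ZZ:Z
Z:ZZ
:ZZ:
gen 4: Z::Z
ZZ::
Z:ZZ
:ZZ:
gen 5: :::Z
::::
::ZZ
:ZZ:
gen 6: :::Z
::::
::Z:
:Z:Z
gen 7: ZZZZ
:Z::
::Z:
:Z:Z
gen 8: Z:::
:ZZ:
::Z:
:Z:Z
gen 9: Z:::
:Z::
:Z:Z
:ZZZ
gen 10: Z:::
ZZ::
Z::Z
ZZZZ
gen 11: Z:::
ZZ:Z
Z:Z:
ZZZ:
gen 12: Z:::
ZZ:Z
ZZZ:
::::
gen 13: ZZZZ
ZZZZ
ZZZ:
::::
gen 14: ZZZZ
Z:ZZ
::::
:Z::
gen 15: :::Z
ZZZZ
::::
:Z::

6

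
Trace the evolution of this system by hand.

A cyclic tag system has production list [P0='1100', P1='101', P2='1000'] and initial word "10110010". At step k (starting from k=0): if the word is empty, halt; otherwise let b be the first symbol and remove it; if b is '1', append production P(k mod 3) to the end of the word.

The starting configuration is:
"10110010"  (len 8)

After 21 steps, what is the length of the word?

gen 0: "10110010"  (len 8)
gen 1: "01100101100"  (len 11)
gen 2: "1100101100"  (len 10)
gen 3: "1001011001000"  (len 13)
gen 4: "0010110010001100"  (len 16)
gen 5: "010110010001100"  (len 15)
gen 6: "10110010001100"  (len 14)
gen 7: "01100100011001100"  (len 17)
gen 8: "1100100011001100"  (len 16)
gen 9: "1001000110011001000"  (len 19)
gen 10: "0010001100110010001100"  (len 22)
gen 11: "010001100110010001100"  (len 21)
gen 12: "10001100110010001100"  (len 20)
gen 13: "00011001100100011001100"  (len 23)
gen 14: "0011001100100011001100"  (len 22)
gen 15: "011001100100011001100"  (len 21)
gen 16: "11001100100011001100"  (len 20)
gen 17: "1001100100011001100101"  (len 22)
gen 18: "0011001000110011001011000"  (len 25)
gen 19: "011001000110011001011000"  (len 24)
gen 20: "11001000110011001011000"  (len 23)
gen 21: "10010001100110010110001000"  (len 26)

26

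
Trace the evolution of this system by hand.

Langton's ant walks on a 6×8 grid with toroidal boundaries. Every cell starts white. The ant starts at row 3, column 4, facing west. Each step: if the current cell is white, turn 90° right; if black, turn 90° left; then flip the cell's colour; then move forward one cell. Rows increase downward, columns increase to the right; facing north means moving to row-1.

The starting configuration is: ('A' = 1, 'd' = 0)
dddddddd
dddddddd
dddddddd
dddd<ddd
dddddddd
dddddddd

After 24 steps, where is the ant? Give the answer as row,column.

t=0: dddddddd
dddddddd
dddddddd
dddd<ddd
dddddddd
dddddddd
t=1: dddddddd
dddddddd
dddd^ddd
ddddAddd
dddddddd
dddddddd
t=2: dddddddd
dddddddd
ddddA>dd
ddddAddd
dddddddd
dddddddd
t=3: dddddddd
dddddddd
ddddAAdd
ddddAvdd
dddddddd
dddddddd
t=4: dddddddd
dddddddd
ddddAAdd
dddd<Add
dddddddd
dddddddd
t=5: dddddddd
dddddddd
ddddAAdd
dddddAdd
ddddvddd
dddddddd
t=6: dddddddd
dddddddd
ddddAAdd
dddddAdd
ddd<Addd
dddddddd
t=7: dddddddd
dddddddd
ddddAAdd
ddd^dAdd
dddAAddd
dddddddd
t=8: dddddddd
dddddddd
ddddAAdd
dddA>Add
dddAAddd
dddddddd
t=9: dddddddd
dddddddd
ddddAAdd
dddAAAdd
dddAvddd
dddddddd
t=10: dddddddd
dddddddd
ddddAAdd
dddAAAdd
dddAd>dd
dddddddd
t=11: dddddddd
dddddddd
ddddAAdd
dddAAAdd
dddAdAdd
dddddvdd
t=12: dddddddd
dddddddd
ddddAAdd
dddAAAdd
dddAdAdd
dddd<Add
t=13: dddddddd
dddddddd
ddddAAdd
dddAAAdd
dddA^Add
ddddAAdd
t=14: dddddddd
dddddddd
ddddAAdd
dddAAAdd
dddAA>dd
ddddAAdd
t=15: dddddddd
dddddddd
ddddAAdd
dddAA^dd
dddAAddd
ddddAAdd
t=16: dddddddd
dddddddd
ddddAAdd
dddA<ddd
dddAAddd
ddddAAdd
t=17: dddddddd
dddddddd
ddddAAdd
dddAdddd
dddAvddd
ddddAAdd
t=18: dddddddd
dddddddd
ddddAAdd
dddAdddd
dddAd>dd
ddddAAdd
t=19: dddddddd
dddddddd
ddddAAdd
dddAdddd
dddAdAdd
ddddAvdd
t=20: dddddddd
dddddddd
ddddAAdd
dddAdddd
dddAdAdd
ddddAd>d
t=21: ddddddvd
dddddddd
ddddAAdd
dddAdddd
dddAdAdd
ddddAdAd
t=22: ddddd<Ad
dddddddd
ddddAAdd
dddAdddd
dddAdAdd
ddddAdAd
t=23: dddddAAd
dddddddd
ddddAAdd
dddAdddd
dddAdAdd
ddddA^Ad
t=24: dddddAAd
dddddddd
ddddAAdd
dddAdddd
dddAdAdd
ddddAA>d

5,6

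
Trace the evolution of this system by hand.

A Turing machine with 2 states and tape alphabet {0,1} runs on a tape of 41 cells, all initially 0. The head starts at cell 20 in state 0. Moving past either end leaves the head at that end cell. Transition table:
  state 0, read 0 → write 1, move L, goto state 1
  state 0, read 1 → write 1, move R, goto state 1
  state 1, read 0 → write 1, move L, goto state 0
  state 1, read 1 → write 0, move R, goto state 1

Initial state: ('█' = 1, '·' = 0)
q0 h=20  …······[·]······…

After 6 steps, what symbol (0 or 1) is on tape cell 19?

1

[0] q0 h=20  …······[·]······…
[1] q1 h=19  …······[·]█·····…
[2] q0 h=18  …······[·]██····…
[3] q1 h=17  …······[·]███···…
[4] q0 h=16  …······[·]████··…
[5] q1 h=15  …······[·]█████·…
[6] q0 h=14  …······[·]██████…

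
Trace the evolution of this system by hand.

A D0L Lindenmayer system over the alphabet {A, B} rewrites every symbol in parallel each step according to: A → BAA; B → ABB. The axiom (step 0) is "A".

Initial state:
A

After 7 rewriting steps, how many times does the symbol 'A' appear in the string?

1094

[0] A
[1] BAA
[2] ABBBAABAA
[3] BAAABBABBABBBAABAAABBBAABAA
[4] ABBBAABAABAAABBABBBAAABBABBBAAABBABBABBBAABAAABBBAABAABAAABBABBABBBAABAAABBBAABAA
[5] BAAABBABBABBBAABAAABBBAABAAABBBAABAABAAABBABBBAAABBABBABBB…BABBBAAABBABBABBBAABAAABBBAABAABAAABBABBABBBAABAAABBBAABAA  (len 243)
[6] ABBBAABAABAAABBABBBAAABBABBBAAABBABBABBBAABAAABBBAABAABAAA…BABBBAAABBABBABBBAABAAABBBAABAABAAABBABBABBBAABAAABBBAABAA  (len 729)
[7] BAAABBABBABBBAABAAABBBAABAAABBBAABAABAAABBABBBAAABBABBABBB…BABBBAAABBABBABBBAABAAABBBAABAABAAABBABBABBBAABAAABBBAABAA  (len 2187)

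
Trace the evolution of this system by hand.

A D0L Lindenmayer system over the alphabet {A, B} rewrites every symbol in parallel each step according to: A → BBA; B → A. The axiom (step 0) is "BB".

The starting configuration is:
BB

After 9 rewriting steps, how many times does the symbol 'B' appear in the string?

t=0: BB
t=1: AA
t=2: BBABBA
t=3: AABBAAABBA
t=4: BBABBAAABBABBABBAAABBA
t=5: AABBAAABBABBABBAAABBAAABBAAABBABBABBAAABBA
t=6: BBABBAAABBABBABBAAABBAAABBAAABBABBABBAAABBABBABBAAABBABBABBAAABBAAABBAAABBABBABBAAABBA
t=7: AABBAAABBABBABBAAABBAAABBAAABBABBABBAAABBABBABBAAABBABBABB…ABBABBABBAAABBABBABBAAABBABBABBAAABBAAABBAAABBABBABBAAABBA  (len 170)
t=8: BBABBAAABBABBABBAAABBAAABBAAABBABBABBAAABBABBABBAAABBABBAB…ABBABBABBAAABBABBABBAAABBABBABBAAABBAAABBAAABBABBABBAAABBA  (len 342)
t=9: AABBAAABBABBABBAAABBAAABBAAABBABBABBAAABBABBABBAAABBABBABB…ABBABBABBAAABBABBABBAAABBABBABBAAABBAAABBAAABBABBABBAAABBA  (len 682)

340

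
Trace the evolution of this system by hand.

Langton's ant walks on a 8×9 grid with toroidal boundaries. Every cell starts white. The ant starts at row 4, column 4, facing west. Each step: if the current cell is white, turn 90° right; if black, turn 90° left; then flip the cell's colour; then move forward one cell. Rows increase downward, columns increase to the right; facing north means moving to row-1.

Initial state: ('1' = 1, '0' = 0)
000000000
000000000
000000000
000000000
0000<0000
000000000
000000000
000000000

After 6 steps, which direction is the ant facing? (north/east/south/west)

step 0: 000000000
000000000
000000000
000000000
0000<0000
000000000
000000000
000000000
step 1: 000000000
000000000
000000000
0000^0000
000010000
000000000
000000000
000000000
step 2: 000000000
000000000
000000000
00001>000
000010000
000000000
000000000
000000000
step 3: 000000000
000000000
000000000
000011000
00001v000
000000000
000000000
000000000
step 4: 000000000
000000000
000000000
000011000
0000<1000
000000000
000000000
000000000
step 5: 000000000
000000000
000000000
000011000
000001000
0000v0000
000000000
000000000
step 6: 000000000
000000000
000000000
000011000
000001000
000<10000
000000000
000000000

west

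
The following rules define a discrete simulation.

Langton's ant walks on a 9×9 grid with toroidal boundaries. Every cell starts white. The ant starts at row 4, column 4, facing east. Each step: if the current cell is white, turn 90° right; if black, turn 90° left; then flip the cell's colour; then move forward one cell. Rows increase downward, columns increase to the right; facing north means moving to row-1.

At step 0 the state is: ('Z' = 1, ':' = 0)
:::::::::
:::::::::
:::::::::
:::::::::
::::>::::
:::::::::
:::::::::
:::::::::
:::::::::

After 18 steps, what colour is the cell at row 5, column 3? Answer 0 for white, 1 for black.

k=0  :::::::::
:::::::::
:::::::::
:::::::::
::::>::::
:::::::::
:::::::::
:::::::::
:::::::::
k=1  :::::::::
:::::::::
:::::::::
:::::::::
::::Z::::
::::v::::
:::::::::
:::::::::
:::::::::
k=2  :::::::::
:::::::::
:::::::::
:::::::::
::::Z::::
:::<Z::::
:::::::::
:::::::::
:::::::::
k=3  :::::::::
:::::::::
:::::::::
:::::::::
:::^Z::::
:::ZZ::::
:::::::::
:::::::::
:::::::::
k=4  :::::::::
:::::::::
:::::::::
:::::::::
:::Z>::::
:::ZZ::::
:::::::::
:::::::::
:::::::::
k=5  :::::::::
:::::::::
:::::::::
::::^::::
:::Z:::::
:::ZZ::::
:::::::::
:::::::::
:::::::::
k=6  :::::::::
:::::::::
:::::::::
::::Z>:::
:::Z:::::
:::ZZ::::
:::::::::
:::::::::
:::::::::
k=7  :::::::::
:::::::::
:::::::::
::::ZZ:::
:::Z:v:::
:::ZZ::::
:::::::::
:::::::::
:::::::::
k=8  :::::::::
:::::::::
:::::::::
::::ZZ:::
:::Z<Z:::
:::ZZ::::
:::::::::
:::::::::
:::::::::
k=9  :::::::::
:::::::::
:::::::::
::::^Z:::
:::ZZZ:::
:::ZZ::::
:::::::::
:::::::::
:::::::::
k=10  :::::::::
:::::::::
:::::::::
:::<:Z:::
:::ZZZ:::
:::ZZ::::
:::::::::
:::::::::
:::::::::
k=11  :::::::::
:::::::::
:::^:::::
:::Z:Z:::
:::ZZZ:::
:::ZZ::::
:::::::::
:::::::::
:::::::::
k=12  :::::::::
:::::::::
:::Z>::::
:::Z:Z:::
:::ZZZ:::
:::ZZ::::
:::::::::
:::::::::
:::::::::
k=13  :::::::::
:::::::::
:::ZZ::::
:::ZvZ:::
:::ZZZ:::
:::ZZ::::
:::::::::
:::::::::
:::::::::
k=14  :::::::::
:::::::::
:::ZZ::::
:::<ZZ:::
:::ZZZ:::
:::ZZ::::
:::::::::
:::::::::
:::::::::
k=15  :::::::::
:::::::::
:::ZZ::::
::::ZZ:::
:::vZZ:::
:::ZZ::::
:::::::::
:::::::::
:::::::::
k=16  :::::::::
:::::::::
:::ZZ::::
::::ZZ:::
::::>Z:::
:::ZZ::::
:::::::::
:::::::::
:::::::::
k=17  :::::::::
:::::::::
:::ZZ::::
::::^Z:::
:::::Z:::
:::ZZ::::
:::::::::
:::::::::
:::::::::
k=18  :::::::::
:::::::::
:::ZZ::::
:::<:Z:::
:::::Z:::
:::ZZ::::
:::::::::
:::::::::
:::::::::

1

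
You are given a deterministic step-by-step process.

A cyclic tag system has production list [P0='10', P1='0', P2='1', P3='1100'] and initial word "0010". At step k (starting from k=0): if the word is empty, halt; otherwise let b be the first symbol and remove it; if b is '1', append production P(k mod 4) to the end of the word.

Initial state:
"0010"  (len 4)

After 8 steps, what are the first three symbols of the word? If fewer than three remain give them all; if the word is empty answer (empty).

step 0: "0010"  (len 4)
step 1: "010"  (len 3)
step 2: "10"  (len 2)
step 3: "01"  (len 2)
step 4: "1"  (len 1)
step 5: "10"  (len 2)
step 6: "00"  (len 2)
step 7: "0"  (len 1)
step 8: (halted — word empty)

(empty)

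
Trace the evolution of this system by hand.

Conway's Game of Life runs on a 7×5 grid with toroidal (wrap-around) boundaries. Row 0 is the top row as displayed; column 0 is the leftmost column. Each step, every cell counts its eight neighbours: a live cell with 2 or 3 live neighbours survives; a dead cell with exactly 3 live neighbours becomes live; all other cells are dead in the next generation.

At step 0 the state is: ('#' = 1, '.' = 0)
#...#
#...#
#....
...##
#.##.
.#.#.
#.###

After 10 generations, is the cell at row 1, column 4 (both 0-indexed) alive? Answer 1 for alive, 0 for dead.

0) #...#
#...#
#....
...##
#.##.
.#.#.
#.###
1) .....
.#...
#..#.
####.
##...
.....
..#..
2) .....
.....
#..#.
...#.
#...#
.#...
.....
3) .....
.....
....#
#..#.
#...#
#....
.....
4) .....
.....
....#
#..#.
##...
#...#
.....
5) .....
.....
....#
##...
.#...
##..#
.....
6) .....
.....
#....
##...
..#.#
##...
#....
7) .....
.....
##...
##..#
..#.#
##..#
##...
8) .....
.....
.#..#
..###
..#..
..###
.#..#
9) .....
.....
#.#.#
###.#
.#...
###.#
#.#.#
10) .....
.....
..#.#
..#.#
.....
..#.#
..#.#

0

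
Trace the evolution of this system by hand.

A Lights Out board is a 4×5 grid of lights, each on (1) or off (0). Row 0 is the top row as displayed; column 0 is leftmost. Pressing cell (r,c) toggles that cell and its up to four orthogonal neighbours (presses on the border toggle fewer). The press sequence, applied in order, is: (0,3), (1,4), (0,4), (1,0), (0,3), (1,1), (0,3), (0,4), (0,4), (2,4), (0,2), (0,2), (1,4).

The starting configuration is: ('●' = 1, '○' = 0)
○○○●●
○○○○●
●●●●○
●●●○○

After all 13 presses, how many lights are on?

t=0: ○○○●●
○○○○●
●●●●○
●●●○○
t=1: ○○●○○
○○○●●
●●●●○
●●●○○
t=2: ○○●○●
○○○○○
●●●●●
●●●○○
t=3: ○○●●○
○○○○●
●●●●●
●●●○○
t=4: ●○●●○
●●○○●
○●●●●
●●●○○
t=5: ●○○○●
●●○●●
○●●●●
●●●○○
t=6: ●●○○●
○○●●●
○○●●●
●●●○○
t=7: ●●●●○
○○●○●
○○●●●
●●●○○
t=8: ●●●○●
○○●○○
○○●●●
●●●○○
t=9: ●●●●○
○○●○●
○○●●●
●●●○○
t=10: ●●●●○
○○●○○
○○●○○
●●●○●
t=11: ●○○○○
○○○○○
○○●○○
●●●○●
t=12: ●●●●○
○○●○○
○○●○○
●●●○●
t=13: ●●●●●
○○●●●
○○●○●
●●●○●

14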